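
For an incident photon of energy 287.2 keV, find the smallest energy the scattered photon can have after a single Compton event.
135.2119 keV (at θ = 180°)

The scattered photon has minimum energy when its wavelength is maximum, i.e., when the Compton shift Δλ = λ_C(1 − cos θ) is maximum. This occurs at θ = 180° (backscattering), giving Δλ_max = 2λ_C = 4.8526 pm.

Initial wavelength: λ₀ = hc/E₀ = 4.3170 pm
Maximum final wavelength: λ'_max = λ₀ + 2λ_C = 4.3170 + 4.8526 = 9.1696 pm
Minimum final energy: E'_min = hc/λ'_max = 135.2119 keV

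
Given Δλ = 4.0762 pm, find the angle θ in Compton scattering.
132.84°

From the Compton formula Δλ = λ_C(1 - cos θ), we can solve for θ:

cos θ = 1 - Δλ/λ_C

Given:
- Δλ = 4.0762 pm
- λ_C = h/(m_e·c) ≈ 2.42631024 pm

cos θ = 1 - 4.0762/2.42631024
cos θ = 1 - 1.680000
cos θ = -0.680000

θ = arccos(-0.680000)
θ = 132.84°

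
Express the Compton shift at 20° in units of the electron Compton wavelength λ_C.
0.0603 λ_C

The Compton shift formula is:
Δλ = λ_C(1 - cos θ)

Dividing both sides by λ_C:
Δλ/λ_C = 1 - cos θ

For θ = 20°:
Δλ/λ_C = 1 - cos(20°)
Δλ/λ_C = 1 - 0.9397
Δλ/λ_C = 0.0603

This means the shift is 0.0603 × λ_C = 0.1463 pm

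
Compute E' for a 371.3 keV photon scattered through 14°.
363.4553 keV

First convert energy to wavelength:
λ = hc/E, with hc ≈ 1239.842 keV·pm (i.e. 1239.842 eV·nm)

For E = 371.3 keV = 371300 eV:
λ = 1239.842 keV·pm / 371.3 keV
λ = 3.3392 pm

Calculate the Compton shift:
Δλ = λ_C(1 - cos(14°)) = 2.4263 × 0.0297
Δλ = 0.0721 pm

Final wavelength:
λ' = 3.3392 + 0.0721 = 3.4113 pm

Final energy:
E' = hc/λ' = 1239.842 / 3.4113 = 363.4553 keV

(Intermediate values are shown rounded; full precision is carried through to the final answer.)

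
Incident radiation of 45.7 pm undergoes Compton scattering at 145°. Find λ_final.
50.1138 pm

Using the Compton scattering formula:
λ' = λ + Δλ = λ + λ_C(1 - cos θ)

Given:
- Initial wavelength λ = 45.7 pm
- Scattering angle θ = 145°
- Compton wavelength λ_C ≈ 2.4263 pm

Calculate the shift:
Δλ = 2.4263 × (1 - cos(145°))
Δλ = 2.4263 × 1.8192
Δλ = 4.4138 pm

Final wavelength:
λ' = 45.7 + 4.4138 = 50.1138 pm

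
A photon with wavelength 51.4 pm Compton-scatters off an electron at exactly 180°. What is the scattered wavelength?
56.2526 pm

Using the Compton formula: λ' = λ + λ_C(1 − cos θ)

For θ = 180°, cos θ = -1 (exact) = -1.0000, so:
1 − cos 180° = 1 − (-1) = 2.0000

Δλ = λ_C × 2.0000 = 2.4263 × 2.0000 = 4.8526 pm

λ' = 51.4 + 4.8526 = 56.2526 pm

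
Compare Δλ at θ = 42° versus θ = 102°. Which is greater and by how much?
102° produces the larger shift by a factor of 4.703

Calculate both shifts using Δλ = λ_C(1 - cos θ):

For θ₁ = 42°:
Δλ₁ = 2.4263 × (1 - cos(42°))
Δλ₁ = 2.4263 × 0.2569
Δλ₁ = 0.6232 pm

For θ₂ = 102°:
Δλ₂ = 2.4263 × (1 - cos(102°))
Δλ₂ = 2.4263 × 1.2079
Δλ₂ = 2.9308 pm

The 102° angle produces the larger shift.
Ratio: 2.9308/0.6232 = 4.703

(Intermediate values are shown rounded; full precision is carried through to the final answer.)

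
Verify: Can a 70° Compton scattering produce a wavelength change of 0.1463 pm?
No, inconsistent

Calculate the expected shift for θ = 70°:

Δλ_expected = λ_C(1 - cos(70°))
Δλ_expected = 2.4263 × (1 - cos(70°))
Δλ_expected = 2.4263 × 0.6580
Δλ_expected = 1.5965 pm

Given shift: 0.1463 pm
Expected shift: 1.5965 pm
Difference: 1.4501 pm

The values do not match. The given shift corresponds to θ ≈ 20.0°, not 70°.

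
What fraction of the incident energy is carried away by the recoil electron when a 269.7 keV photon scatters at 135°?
0.4740 (or 47.40%)

Calculate initial and final photon energies:

Initial: E₀ = 269.7 keV → λ₀ = 4.5971 pm
Compton shift: Δλ = 4.1420 pm
Final wavelength: λ' = 8.7391 pm
Final energy: E' = 141.8732 keV

Fractional energy loss:
(E₀ - E')/E₀ = (269.7000 - 141.8732)/269.7000
= 127.8268/269.7000
= 0.4740
= 47.40%

(Intermediate values are shown rounded; full precision is carried through to the final answer.)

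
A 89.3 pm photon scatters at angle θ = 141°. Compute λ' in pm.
93.6119 pm

Using the Compton scattering formula:
λ' = λ + Δλ = λ + λ_C(1 - cos θ)

Given:
- Initial wavelength λ = 89.3 pm
- Scattering angle θ = 141°
- Compton wavelength λ_C ≈ 2.4263 pm

Calculate the shift:
Δλ = 2.4263 × (1 - cos(141°))
Δλ = 2.4263 × 1.7771
Δλ = 4.3119 pm

Final wavelength:
λ' = 89.3 + 4.3119 = 93.6119 pm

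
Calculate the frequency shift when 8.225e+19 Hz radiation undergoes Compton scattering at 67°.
2.373e+19 Hz (decrease)

Convert frequency to wavelength (c = 299792458 m/s):
λ₀ = c/f₀ = 299792458/8.225e+19 = 3.6448931e-12 m = 3.6449 pm

Calculate Compton shift:
Δλ = λ_C(1 - cos(67°)) = 1.4783 pm

Final wavelength:
λ' = λ₀ + Δλ = 3.6449 + 1.4783 = 5.1232 pm

Final frequency:
f' = c/λ' = 299792458/5.1231684e-12 = 5.8517002e+19 Hz

Frequency shift (decrease):
Δf = f₀ - f' = 8.225e+19 - 5.8517002e+19 = 2.373e+19 Hz

(Intermediate values are shown rounded; full precision is carried through to the final answer.)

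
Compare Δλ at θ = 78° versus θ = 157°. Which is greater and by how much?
157° produces the larger shift by a factor of 2.425

Calculate both shifts using Δλ = λ_C(1 - cos θ):

For θ₁ = 78°:
Δλ₁ = 2.4263 × (1 - cos(78°))
Δλ₁ = 2.4263 × 0.7921
Δλ₁ = 1.9219 pm

For θ₂ = 157°:
Δλ₂ = 2.4263 × (1 - cos(157°))
Δλ₂ = 2.4263 × 1.9205
Δλ₂ = 4.6597 pm

The 157° angle produces the larger shift.
Ratio: 4.6597/1.9219 = 2.425

(Intermediate values are shown rounded; full precision is carried through to the final answer.)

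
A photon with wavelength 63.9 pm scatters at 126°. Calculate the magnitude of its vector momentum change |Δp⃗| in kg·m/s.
1.7955e-23 kg·m/s

Photon momentum magnitude is p = h/λ.

Initial momentum:
p₀ = h/λ = 6.6261e-34/6.3900e-11 = 1.0369e-23 kg·m/s

After scattering:
λ' = λ + Δλ = 63.9 + 3.8525 = 67.7525 pm
p' = h/λ' = 6.6261e-34/6.7752e-11 = 9.7798e-24 kg·m/s

Momentum is a vector; the scattered photon's direction makes angle θ = 126° with the incident direction. The magnitude of the vector change Δp⃗ = p⃗₀ − p⃗' is found from the law of cosines:
|Δp⃗|² = p₀² + p'² − 2p₀p'cos θ
|Δp⃗|² = (1.0369e-23)² + (9.7798e-24)² − 2·1.0369e-23·9.7798e-24·cos(126°)
|Δp⃗| = 1.7955e-23 kg·m/s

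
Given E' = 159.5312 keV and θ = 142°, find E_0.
361.0999 keV

Convert final energy to wavelength (hc ≈ 1239.842 keV·pm):
λ' = hc/E' = 1239.842 / 159.5312 = 7.7718 pm

Calculate the Compton shift:
Δλ = λ_C(1 - cos(142°))
Δλ = 2.4263 × (1 - cos(142°))
Δλ = 4.3383 pm

Initial wavelength:
λ = λ' - Δλ = 7.7718 - 4.3383 = 3.4335 pm

Initial energy:
E = hc/λ = 1239.842 / 3.4335 = 361.0999 keV

(Intermediate values are shown rounded; full precision is carried through to the final answer.)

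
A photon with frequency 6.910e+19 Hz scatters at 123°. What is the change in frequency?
3.203e+19 Hz (decrease)

Convert frequency to wavelength (c = 299792458 m/s):
λ₀ = c/f₀ = 299792458/6.910e+19 = 4.3385305e-12 m = 4.3385 pm

Calculate Compton shift:
Δλ = λ_C(1 - cos(123°)) = 3.7478 pm

Final wavelength:
λ' = λ₀ + Δλ = 4.3385 + 3.7478 = 8.0863 pm

Final frequency:
f' = c/λ' = 299792458/8.0863040e-12 = 3.7074102e+19 Hz

Frequency shift (decrease):
Δf = f₀ - f' = 6.910e+19 - 3.7074102e+19 = 3.203e+19 Hz

(Intermediate values are shown rounded; full precision is carried through to the final answer.)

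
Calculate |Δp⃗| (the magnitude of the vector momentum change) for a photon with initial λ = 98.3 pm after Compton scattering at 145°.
1.2581e-23 kg·m/s

Photon momentum magnitude is p = h/λ.

Initial momentum:
p₀ = h/λ = 6.6261e-34/9.8300e-11 = 6.7407e-24 kg·m/s

After scattering:
λ' = λ + Δλ = 98.3 + 4.4138 = 102.7138 pm
p' = h/λ' = 6.6261e-34/1.0271e-10 = 6.4510e-24 kg·m/s

Momentum is a vector; the scattered photon's direction makes angle θ = 145° with the incident direction. The magnitude of the vector change Δp⃗ = p⃗₀ − p⃗' is found from the law of cosines:
|Δp⃗|² = p₀² + p'² − 2p₀p'cos θ
|Δp⃗|² = (6.7407e-24)² + (6.4510e-24)² − 2·6.7407e-24·6.4510e-24·cos(145°)
|Δp⃗| = 1.2581e-23 kg·m/s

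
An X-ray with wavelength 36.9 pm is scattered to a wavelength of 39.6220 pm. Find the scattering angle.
97.00°

First find the wavelength shift:
Δλ = λ' - λ = 39.6220 - 36.9 = 2.7220 pm

Using Δλ = λ_C(1 - cos θ), with λ_C = h/(m_e·c) ≈ 2.42631024 pm:
cos θ = 1 - Δλ/λ_C
cos θ = 1 - 2.7220/2.42631024
cos θ = -0.121868

θ = arccos(-0.121868)
θ = 97.00°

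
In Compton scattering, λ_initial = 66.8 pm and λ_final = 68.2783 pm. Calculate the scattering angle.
67.00°

First find the wavelength shift:
Δλ = λ' - λ = 68.2783 - 66.8 = 1.4783 pm

Using Δλ = λ_C(1 - cos θ), with λ_C = h/(m_e·c) ≈ 2.42631024 pm:
cos θ = 1 - Δλ/λ_C
cos θ = 1 - 1.4783/2.42631024
cos θ = 0.390721

θ = arccos(0.390721)
θ = 67.00°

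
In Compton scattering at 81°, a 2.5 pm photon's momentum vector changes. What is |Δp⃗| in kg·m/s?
2.8178e-22 kg·m/s

Photon momentum magnitude is p = h/λ.

Initial momentum:
p₀ = h/λ = 6.6261e-34/2.5000e-12 = 2.6504e-22 kg·m/s

After scattering:
λ' = λ + Δλ = 2.5 + 2.0468 = 4.5468 pm
p' = h/λ' = 6.6261e-34/4.5468e-12 = 1.4573e-22 kg·m/s

Momentum is a vector; the scattered photon's direction makes angle θ = 81° with the incident direction. The magnitude of the vector change Δp⃗ = p⃗₀ − p⃗' is found from the law of cosines:
|Δp⃗|² = p₀² + p'² − 2p₀p'cos θ
|Δp⃗|² = (2.6504e-22)² + (1.4573e-22)² − 2·2.6504e-22·1.4573e-22·cos(81°)
|Δp⃗| = 2.8178e-22 kg·m/s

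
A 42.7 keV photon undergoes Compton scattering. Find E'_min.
36.5857 keV (at θ = 180°)

The scattered photon has minimum energy when its wavelength is maximum, i.e., when the Compton shift Δλ = λ_C(1 − cos θ) is maximum. This occurs at θ = 180° (backscattering), giving Δλ_max = 2λ_C = 4.8526 pm.

Initial wavelength: λ₀ = hc/E₀ = 29.0361 pm
Maximum final wavelength: λ'_max = λ₀ + 2λ_C = 29.0361 + 4.8526 = 33.8887 pm
Minimum final energy: E'_min = hc/λ'_max = 36.5857 keV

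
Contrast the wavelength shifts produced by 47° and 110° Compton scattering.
110° produces the larger shift by a factor of 4.220

Calculate both shifts using Δλ = λ_C(1 - cos θ):

For θ₁ = 47°:
Δλ₁ = 2.4263 × (1 - cos(47°))
Δλ₁ = 2.4263 × 0.3180
Δλ₁ = 0.7716 pm

For θ₂ = 110°:
Δλ₂ = 2.4263 × (1 - cos(110°))
Δλ₂ = 2.4263 × 1.3420
Δλ₂ = 3.2562 pm

The 110° angle produces the larger shift.
Ratio: 3.2562/0.7716 = 4.220

(Intermediate values are shown rounded; full precision is carried through to the final answer.)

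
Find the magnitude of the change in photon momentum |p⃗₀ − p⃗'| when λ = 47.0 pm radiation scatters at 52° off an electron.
1.2243e-23 kg·m/s

Photon momentum magnitude is p = h/λ.

Initial momentum:
p₀ = h/λ = 6.6261e-34/4.7000e-11 = 1.4098e-23 kg·m/s

After scattering:
λ' = λ + Δλ = 47.0 + 0.9325 = 47.9325 pm
p' = h/λ' = 6.6261e-34/4.7933e-11 = 1.3824e-23 kg·m/s

Momentum is a vector; the scattered photon's direction makes angle θ = 52° with the incident direction. The magnitude of the vector change Δp⃗ = p⃗₀ − p⃗' is found from the law of cosines:
|Δp⃗|² = p₀² + p'² − 2p₀p'cos θ
|Δp⃗|² = (1.4098e-23)² + (1.3824e-23)² − 2·1.4098e-23·1.3824e-23·cos(52°)
|Δp⃗| = 1.2243e-23 kg·m/s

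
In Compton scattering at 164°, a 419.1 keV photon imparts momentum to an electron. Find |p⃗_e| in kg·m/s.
3.0743e-22 kg·m/s

The electron is initially at rest, so by conservation of momentum:
p⃗_e = p⃗₀ − p⃗'  (incident photon momentum minus scattered photon momentum)

Photon momentum magnitudes (p = h/λ = E/c):
λ₀ = hc/E₀ = 2.9583 pm → p₀ = h/λ₀ = 2.2398e-22 kg·m/s
Δλ = λ_C(1 − cos 164°) = 4.7586 pm
λ' = 7.7170 pm → p' = h/λ' = 8.5864e-23 kg·m/s

The scattered photon makes angle θ = 164° with the incident direction, so by the law of cosines:
|p⃗_e|² = p₀² + p'² − 2p₀p'cos θ
|p⃗_e|² = (2.2398e-22)² + (8.5864e-23)² − 2·2.2398e-22·8.5864e-23·cos(164°)
|p⃗_e| = 3.0743e-22 kg·m/s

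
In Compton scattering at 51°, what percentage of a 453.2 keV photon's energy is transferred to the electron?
0.2474 (or 24.74%)

Calculate initial and final photon energies:

Initial: E₀ = 453.2 keV → λ₀ = 2.7358 pm
Compton shift: Δλ = 0.8994 pm
Final wavelength: λ' = 3.6351 pm
Final energy: E' = 341.0719 keV

Fractional energy loss:
(E₀ - E')/E₀ = (453.2000 - 341.0719)/453.2000
= 112.1281/453.2000
= 0.2474
= 24.74%

(Intermediate values are shown rounded; full precision is carried through to the final answer.)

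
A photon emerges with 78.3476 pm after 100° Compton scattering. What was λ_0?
75.5000 pm

From λ' = λ + Δλ, we have λ = λ' - Δλ

First calculate the Compton shift:
Δλ = λ_C(1 - cos θ)
Δλ = 2.4263 × (1 - cos(100°))
Δλ = 2.4263 × 1.1736
Δλ = 2.8476 pm

Initial wavelength:
λ = λ' - Δλ
λ = 78.3476 - 2.8476
λ = 75.5000 pm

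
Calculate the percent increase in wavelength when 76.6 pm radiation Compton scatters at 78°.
2.5089%

Calculate the Compton shift:
Δλ = λ_C(1 - cos(78°))
Δλ = 2.4263 × (1 - cos(78°))
Δλ = 2.4263 × 0.7921
Δλ = 1.9219 pm

Percentage change:
(Δλ/λ₀) × 100 = (1.9219/76.6) × 100
= 2.5089%

(Intermediate values are shown rounded; full precision is carried through to the final answer.)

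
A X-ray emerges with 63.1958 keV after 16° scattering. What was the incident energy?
63.5000 keV

Convert final energy to wavelength (hc ≈ 1239.842 keV·pm):
λ' = hc/E' = 1239.842 / 63.1958 = 19.6191 pm

Calculate the Compton shift:
Δλ = λ_C(1 - cos(16°))
Δλ = 2.4263 × (1 - cos(16°))
Δλ = 0.0940 pm

Initial wavelength:
λ = λ' - Δλ = 19.6191 - 0.0940 = 19.5251 pm

Initial energy:
E = hc/λ = 1239.842 / 19.5251 = 63.5000 keV

(Intermediate values are shown rounded; full precision is carried through to the final answer.)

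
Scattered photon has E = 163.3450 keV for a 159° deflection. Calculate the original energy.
427.6997 keV

Convert final energy to wavelength (hc ≈ 1239.842 keV·pm):
λ' = hc/E' = 1239.842 / 163.3450 = 7.5903 pm

Calculate the Compton shift:
Δλ = λ_C(1 - cos(159°))
Δλ = 2.4263 × (1 - cos(159°))
Δλ = 4.6915 pm

Initial wavelength:
λ = λ' - Δλ = 7.5903 - 4.6915 = 2.8989 pm

Initial energy:
E = hc/λ = 1239.842 / 2.8989 = 427.6997 keV

(Intermediate values are shown rounded; full precision is carried through to the final answer.)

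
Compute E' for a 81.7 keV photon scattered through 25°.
80.4942 keV

First convert energy to wavelength:
λ = hc/E, with hc ≈ 1239.842 keV·pm (i.e. 1239.842 eV·nm)

For E = 81.7 keV = 81700 eV:
λ = 1239.842 keV·pm / 81.7 keV
λ = 15.1755 pm

Calculate the Compton shift:
Δλ = λ_C(1 - cos(25°)) = 2.4263 × 0.0937
Δλ = 0.2273 pm

Final wavelength:
λ' = 15.1755 + 0.2273 = 15.4029 pm

Final energy:
E' = hc/λ' = 1239.842 / 15.4029 = 80.4942 keV

(Intermediate values are shown rounded; full precision is carried through to the final answer.)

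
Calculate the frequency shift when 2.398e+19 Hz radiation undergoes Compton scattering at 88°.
3.783e+18 Hz (decrease)

Convert frequency to wavelength (c = 299792458 m/s):
λ₀ = c/f₀ = 299792458/2.398e+19 = 1.2501771e-11 m = 12.5018 pm

Calculate Compton shift:
Δλ = λ_C(1 - cos(88°)) = 2.3416 pm

Final wavelength:
λ' = λ₀ + Δλ = 12.5018 + 2.3416 = 14.8434 pm

Final frequency:
f' = c/λ' = 299792458/1.4843404e-11 = 2.0197016e+19 Hz

Frequency shift (decrease):
Δf = f₀ - f' = 2.398e+19 - 2.0197016e+19 = 3.783e+18 Hz

(Intermediate values are shown rounded; full precision is carried through to the final answer.)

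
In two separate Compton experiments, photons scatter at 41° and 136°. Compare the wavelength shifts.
136° produces the larger shift by a factor of 7.009

Calculate both shifts using Δλ = λ_C(1 - cos θ):

For θ₁ = 41°:
Δλ₁ = 2.4263 × (1 - cos(41°))
Δλ₁ = 2.4263 × 0.2453
Δλ₁ = 0.5952 pm

For θ₂ = 136°:
Δλ₂ = 2.4263 × (1 - cos(136°))
Δλ₂ = 2.4263 × 1.7193
Δλ₂ = 4.1717 pm

The 136° angle produces the larger shift.
Ratio: 4.1717/0.5952 = 7.009

(Intermediate values are shown rounded; full precision is carried through to the final answer.)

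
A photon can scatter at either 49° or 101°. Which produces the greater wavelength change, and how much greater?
101° produces the larger shift by a factor of 3.462

Calculate both shifts using Δλ = λ_C(1 - cos θ):

For θ₁ = 49°:
Δλ₁ = 2.4263 × (1 - cos(49°))
Δλ₁ = 2.4263 × 0.3439
Δλ₁ = 0.8345 pm

For θ₂ = 101°:
Δλ₂ = 2.4263 × (1 - cos(101°))
Δλ₂ = 2.4263 × 1.1908
Δλ₂ = 2.8893 pm

The 101° angle produces the larger shift.
Ratio: 2.8893/0.8345 = 3.462

(Intermediate values are shown rounded; full precision is carried through to the final answer.)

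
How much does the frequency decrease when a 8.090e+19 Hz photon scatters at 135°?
4.270e+19 Hz (decrease)

Convert frequency to wavelength (c = 299792458 m/s):
λ₀ = c/f₀ = 299792458/8.090e+19 = 3.7057164e-12 m = 3.7057 pm

Calculate Compton shift:
Δλ = λ_C(1 - cos(135°)) = 4.1420 pm

Final wavelength:
λ' = λ₀ + Δλ = 3.7057 + 4.1420 = 7.8477 pm

Final frequency:
f' = c/λ' = 299792458/7.8476871e-12 = 3.8201378e+19 Hz

Frequency shift (decrease):
Δf = f₀ - f' = 8.090e+19 - 3.8201378e+19 = 4.270e+19 Hz

(Intermediate values are shown rounded; full precision is carried through to the final answer.)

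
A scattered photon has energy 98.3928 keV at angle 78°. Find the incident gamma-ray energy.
116.1000 keV

Convert final energy to wavelength (hc ≈ 1239.842 keV·pm):
λ' = hc/E' = 1239.842 / 98.3928 = 12.6009 pm

Calculate the Compton shift:
Δλ = λ_C(1 - cos(78°))
Δλ = 2.4263 × (1 - cos(78°))
Δλ = 1.9219 pm

Initial wavelength:
λ = λ' - Δλ = 12.6009 - 1.9219 = 10.6791 pm

Initial energy:
E = hc/λ = 1239.842 / 10.6791 = 116.1000 keV

(Intermediate values are shown rounded; full precision is carried through to the final answer.)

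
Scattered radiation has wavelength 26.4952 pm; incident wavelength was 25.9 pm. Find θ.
41.00°

First find the wavelength shift:
Δλ = λ' - λ = 26.4952 - 25.9 = 0.5952 pm

Using Δλ = λ_C(1 - cos θ), with λ_C = h/(m_e·c) ≈ 2.42631024 pm:
cos θ = 1 - Δλ/λ_C
cos θ = 1 - 0.5952/2.42631024
cos θ = 0.754689

θ = arccos(0.754689)
θ = 41.00°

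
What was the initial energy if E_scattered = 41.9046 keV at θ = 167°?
50.0000 keV

Convert final energy to wavelength (hc ≈ 1239.842 keV·pm):
λ' = hc/E' = 1239.842 / 41.9046 = 29.5873 pm

Calculate the Compton shift:
Δλ = λ_C(1 - cos(167°))
Δλ = 2.4263 × (1 - cos(167°))
Δλ = 4.7904 pm

Initial wavelength:
λ = λ' - Δλ = 29.5873 - 4.7904 = 24.7968 pm

Initial energy:
E = hc/λ = 1239.842 / 24.7968 = 50.0000 keV

(Intermediate values are shown rounded; full precision is carried through to the final answer.)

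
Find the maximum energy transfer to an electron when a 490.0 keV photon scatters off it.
322.0660 keV

Maximum energy transfer occurs at θ = 180° (backscattering).

Initial photon: E₀ = 490.0 keV → λ₀ = 2.5303 pm

Maximum Compton shift (at 180°):
Δλ_max = 2λ_C = 2 × 2.4263 = 4.8526 pm

Final wavelength:
λ' = 2.5303 + 4.8526 = 7.3829 pm

Minimum photon energy (maximum energy to electron):
E'_min = hc/λ' = 167.9340 keV

Maximum electron kinetic energy:
K_max = E₀ - E'_min = 490.0000 - 167.9340 = 322.0660 keV

(Intermediate values are shown rounded; full precision is carried through to the final answer.)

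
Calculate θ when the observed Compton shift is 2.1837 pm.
84.26°

From the Compton formula Δλ = λ_C(1 - cos θ), we can solve for θ:

cos θ = 1 - Δλ/λ_C

Given:
- Δλ = 2.1837 pm
- λ_C = h/(m_e·c) ≈ 2.42631024 pm

cos θ = 1 - 2.1837/2.42631024
cos θ = 1 - 0.900009
cos θ = 0.099991

θ = arccos(0.099991)
θ = 84.26°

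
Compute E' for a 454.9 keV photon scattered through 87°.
246.7419 keV

First convert energy to wavelength:
λ = hc/E, with hc ≈ 1239.842 keV·pm (i.e. 1239.842 eV·nm)

For E = 454.9 keV = 454900 eV:
λ = 1239.842 keV·pm / 454.9 keV
λ = 2.7255 pm

Calculate the Compton shift:
Δλ = λ_C(1 - cos(87°)) = 2.4263 × 0.9477
Δλ = 2.2993 pm

Final wavelength:
λ' = 2.7255 + 2.2993 = 5.0249 pm

Final energy:
E' = hc/λ' = 1239.842 / 5.0249 = 246.7419 keV

(Intermediate values are shown rounded; full precision is carried through to the final answer.)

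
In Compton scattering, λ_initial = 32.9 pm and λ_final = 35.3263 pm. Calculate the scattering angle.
90.00°

First find the wavelength shift:
Δλ = λ' - λ = 35.3263 - 32.9 = 2.4263 pm

Using Δλ = λ_C(1 - cos θ), with λ_C = h/(m_e·c) ≈ 2.42631024 pm:
cos θ = 1 - Δλ/λ_C
cos θ = 1 - 2.4263/2.42631024
cos θ = 0.000004

θ = arccos(0.000004)
θ = 90.00°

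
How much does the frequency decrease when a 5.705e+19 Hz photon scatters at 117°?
2.292e+19 Hz (decrease)

Convert frequency to wavelength (c = 299792458 m/s):
λ₀ = c/f₀ = 299792458/5.705e+19 = 5.2549072e-12 m = 5.2549 pm

Calculate Compton shift:
Δλ = λ_C(1 - cos(117°)) = 3.5278 pm

Final wavelength:
λ' = λ₀ + Δλ = 5.2549 + 3.5278 = 8.7827 pm

Final frequency:
f' = c/λ' = 299792458/8.7827393e-12 = 3.4134277e+19 Hz

Frequency shift (decrease):
Δf = f₀ - f' = 5.705e+19 - 3.4134277e+19 = 2.292e+19 Hz

(Intermediate values are shown rounded; full precision is carried through to the final answer.)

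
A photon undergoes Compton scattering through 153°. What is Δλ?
4.5882 pm

Using the Compton scattering formula:
Δλ = λ_C(1 - cos θ)

where λ_C = h/(m_e·c) ≈ 2.4263 pm is the Compton wavelength of an electron.

For θ = 153°:
cos(153°) = -0.8910
1 - cos(153°) = 1.8910

Δλ = 2.4263 × 1.8910
Δλ = 4.5882 pm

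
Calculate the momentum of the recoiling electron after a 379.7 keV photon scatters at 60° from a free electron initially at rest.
1.8178e-22 kg·m/s

The electron is initially at rest, so by conservation of momentum:
p⃗_e = p⃗₀ − p⃗'  (incident photon momentum minus scattered photon momentum)

Photon momentum magnitudes (p = h/λ = E/c):
λ₀ = hc/E₀ = 3.2653 pm → p₀ = h/λ₀ = 2.0292e-22 kg·m/s
Δλ = λ_C(1 − cos 60°) = 1.2132 pm
λ' = 4.4785 pm → p' = h/λ' = 1.4795e-22 kg·m/s

The scattered photon makes angle θ = 60° with the incident direction, so by the law of cosines:
|p⃗_e|² = p₀² + p'² − 2p₀p'cos θ
|p⃗_e|² = (2.0292e-22)² + (1.4795e-22)² − 2·2.0292e-22·1.4795e-22·cos(60°)
|p⃗_e| = 1.8178e-22 kg·m/s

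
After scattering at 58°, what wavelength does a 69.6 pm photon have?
70.7406 pm

Using the Compton scattering formula:
λ' = λ + Δλ = λ + λ_C(1 - cos θ)

Given:
- Initial wavelength λ = 69.6 pm
- Scattering angle θ = 58°
- Compton wavelength λ_C ≈ 2.4263 pm

Calculate the shift:
Δλ = 2.4263 × (1 - cos(58°))
Δλ = 2.4263 × 0.4701
Δλ = 1.1406 pm

Final wavelength:
λ' = 69.6 + 1.1406 = 70.7406 pm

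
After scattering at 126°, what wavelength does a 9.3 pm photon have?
13.1525 pm

Using the Compton scattering formula:
λ' = λ + Δλ = λ + λ_C(1 - cos θ)

Given:
- Initial wavelength λ = 9.3 pm
- Scattering angle θ = 126°
- Compton wavelength λ_C ≈ 2.4263 pm

Calculate the shift:
Δλ = 2.4263 × (1 - cos(126°))
Δλ = 2.4263 × 1.5878
Δλ = 3.8525 pm

Final wavelength:
λ' = 9.3 + 3.8525 = 13.1525 pm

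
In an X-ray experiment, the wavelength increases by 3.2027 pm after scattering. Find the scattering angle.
108.66°

From the Compton formula Δλ = λ_C(1 - cos θ), we can solve for θ:

cos θ = 1 - Δλ/λ_C

Given:
- Δλ = 3.2027 pm
- λ_C = h/(m_e·c) ≈ 2.42631024 pm

cos θ = 1 - 3.2027/2.42631024
cos θ = 1 - 1.319988
cos θ = -0.319988

θ = arccos(-0.319988)
θ = 108.66°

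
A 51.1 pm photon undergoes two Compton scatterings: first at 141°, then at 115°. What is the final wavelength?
58.8636 pm

Apply Compton shift twice:

First scattering at θ₁ = 141°:
Δλ₁ = λ_C(1 - cos(141°))
Δλ₁ = 2.4263 × 1.7771
Δλ₁ = 4.3119 pm

After first scattering:
λ₁ = 51.1 + 4.3119 = 55.4119 pm

Second scattering at θ₂ = 115°:
Δλ₂ = λ_C(1 - cos(115°))
Δλ₂ = 2.4263 × 1.4226
Δλ₂ = 3.4517 pm

Final wavelength:
λ₂ = 55.4119 + 3.4517 = 58.8636 pm

Total shift: Δλ_total = 4.3119 + 3.4517 = 7.7636 pm

(Intermediate values are shown rounded; full precision is carried through to the final answer.)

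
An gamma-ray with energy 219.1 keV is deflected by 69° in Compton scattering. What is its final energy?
171.8281 keV

First convert energy to wavelength:
λ = hc/E, with hc ≈ 1239.842 keV·pm (i.e. 1239.842 eV·nm)

For E = 219.1 keV = 219100 eV:
λ = 1239.842 keV·pm / 219.1 keV
λ = 5.6588 pm

Calculate the Compton shift:
Δλ = λ_C(1 - cos(69°)) = 2.4263 × 0.6416
Δλ = 1.5568 pm

Final wavelength:
λ' = 5.6588 + 1.5568 = 7.2156 pm

Final energy:
E' = hc/λ' = 1239.842 / 7.2156 = 171.8281 keV

(Intermediate values are shown rounded; full precision is carried through to the final answer.)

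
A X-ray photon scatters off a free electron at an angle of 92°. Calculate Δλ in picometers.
2.5110 pm

Using the Compton scattering formula:
Δλ = λ_C(1 - cos θ)

where λ_C = h/(m_e·c) ≈ 2.4263 pm is the Compton wavelength of an electron.

For θ = 92°:
cos(92°) = -0.0349
1 - cos(92°) = 1.0349

Δλ = 2.4263 × 1.0349
Δλ = 2.5110 pm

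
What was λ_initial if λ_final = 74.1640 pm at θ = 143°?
69.8000 pm

From λ' = λ + Δλ, we have λ = λ' - Δλ

First calculate the Compton shift:
Δλ = λ_C(1 - cos θ)
Δλ = 2.4263 × (1 - cos(143°))
Δλ = 2.4263 × 1.7986
Δλ = 4.3640 pm

Initial wavelength:
λ = λ' - Δλ
λ = 74.1640 - 4.3640
λ = 69.8000 pm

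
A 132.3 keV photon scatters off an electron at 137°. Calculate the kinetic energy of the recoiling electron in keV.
40.9487 keV

By energy conservation: K_e = E_initial - E_final

First find the scattered photon energy:
Initial wavelength: λ = hc/E = 9.3714 pm
Compton shift: Δλ = λ_C(1 - cos(137°)) = 4.2008 pm
Final wavelength: λ' = 9.3714 + 4.2008 = 13.5722 pm
Final photon energy: E' = hc/λ' = 91.3513 keV

Electron kinetic energy:
K_e = E - E' = 132.3000 - 91.3513 = 40.9487 keV

(Intermediate values are shown rounded; full precision is carried through to the final answer.)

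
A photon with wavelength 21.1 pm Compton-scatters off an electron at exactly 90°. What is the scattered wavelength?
23.5263 pm

Using the Compton formula: λ' = λ + λ_C(1 − cos θ)

For θ = 90°, cos θ = 0 (exact) = 0.0000, so:
1 − cos 90° = 1 − (0) = 1.0000

Δλ = λ_C × 1.0000 = 2.4263 × 1.0000 = 2.4263 pm

λ' = 21.1 + 2.4263 = 23.5263 pm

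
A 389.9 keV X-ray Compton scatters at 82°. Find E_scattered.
235.3298 keV

First convert energy to wavelength:
λ = hc/E, with hc ≈ 1239.842 keV·pm (i.e. 1239.842 eV·nm)

For E = 389.9 keV = 389900 eV:
λ = 1239.842 keV·pm / 389.9 keV
λ = 3.1799 pm

Calculate the Compton shift:
Δλ = λ_C(1 - cos(82°)) = 2.4263 × 0.8608
Δλ = 2.0886 pm

Final wavelength:
λ' = 3.1799 + 2.0886 = 5.2685 pm

Final energy:
E' = hc/λ' = 1239.842 / 5.2685 = 235.3298 keV

(Intermediate values are shown rounded; full precision is carried through to the final answer.)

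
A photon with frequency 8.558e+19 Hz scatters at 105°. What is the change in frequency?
3.986e+19 Hz (decrease)

Convert frequency to wavelength (c = 299792458 m/s):
λ₀ = c/f₀ = 299792458/8.558e+19 = 3.5030668e-12 m = 3.5031 pm

Calculate Compton shift:
Δλ = λ_C(1 - cos(105°)) = 3.0543 pm

Final wavelength:
λ' = λ₀ + Δλ = 3.5031 + 3.0543 = 6.5574 pm

Final frequency:
f' = c/λ' = 299792458/6.5573523e-12 = 4.5718522e+19 Hz

Frequency shift (decrease):
Δf = f₀ - f' = 8.558e+19 - 4.5718522e+19 = 3.986e+19 Hz

(Intermediate values are shown rounded; full precision is carried through to the final answer.)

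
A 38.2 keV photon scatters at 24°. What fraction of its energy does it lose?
0.0064 (or 0.64%)

Calculate initial and final photon energies:

Initial: E₀ = 38.2 keV → λ₀ = 32.4566 pm
Compton shift: Δλ = 0.2098 pm
Final wavelength: λ' = 32.6664 pm
Final energy: E' = 37.9547 keV

Fractional energy loss:
(E₀ - E')/E₀ = (38.2000 - 37.9547)/38.2000
= 0.2453/38.2000
= 0.0064
= 0.64%

(Intermediate values are shown rounded; full precision is carried through to the final answer.)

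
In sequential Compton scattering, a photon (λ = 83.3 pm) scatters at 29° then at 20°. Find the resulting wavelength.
83.7505 pm

Apply Compton shift twice:

First scattering at θ₁ = 29°:
Δλ₁ = λ_C(1 - cos(29°))
Δλ₁ = 2.4263 × 0.1254
Δλ₁ = 0.3042 pm

After first scattering:
λ₁ = 83.3 + 0.3042 = 83.6042 pm

Second scattering at θ₂ = 20°:
Δλ₂ = λ_C(1 - cos(20°))
Δλ₂ = 2.4263 × 0.0603
Δλ₂ = 0.1463 pm

Final wavelength:
λ₂ = 83.6042 + 0.1463 = 83.7505 pm

Total shift: Δλ_total = 0.3042 + 0.1463 = 0.4505 pm

(Intermediate values are shown rounded; full precision is carried through to the final answer.)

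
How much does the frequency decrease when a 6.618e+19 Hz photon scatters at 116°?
2.880e+19 Hz (decrease)

Convert frequency to wavelength (c = 299792458 m/s):
λ₀ = c/f₀ = 299792458/6.618e+19 = 4.5299555e-12 m = 4.5300 pm

Calculate Compton shift:
Δλ = λ_C(1 - cos(116°)) = 3.4899 pm

Final wavelength:
λ' = λ₀ + Δλ = 4.5300 + 3.4899 = 8.0199 pm

Final frequency:
f' = c/λ' = 299792458/8.0198902e-12 = 3.7381118e+19 Hz

Frequency shift (decrease):
Δf = f₀ - f' = 6.618e+19 - 3.7381118e+19 = 2.880e+19 Hz

(Intermediate values are shown rounded; full precision is carried through to the final answer.)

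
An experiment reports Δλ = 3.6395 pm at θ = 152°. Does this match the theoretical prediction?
No, inconsistent

Calculate the expected shift for θ = 152°:

Δλ_expected = λ_C(1 - cos(152°))
Δλ_expected = 2.4263 × (1 - cos(152°))
Δλ_expected = 2.4263 × 1.8829
Δλ_expected = 4.5686 pm

Given shift: 3.6395 pm
Expected shift: 4.5686 pm
Difference: 0.9291 pm

The values do not match. The given shift corresponds to θ ≈ 120.0°, not 152°.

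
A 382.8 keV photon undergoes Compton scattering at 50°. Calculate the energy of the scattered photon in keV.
301.9891 keV

First convert energy to wavelength:
λ = hc/E, with hc ≈ 1239.842 keV·pm (i.e. 1239.842 eV·nm)

For E = 382.8 keV = 382800 eV:
λ = 1239.842 keV·pm / 382.8 keV
λ = 3.2389 pm

Calculate the Compton shift:
Δλ = λ_C(1 - cos(50°)) = 2.4263 × 0.3572
Δλ = 0.8667 pm

Final wavelength:
λ' = 3.2389 + 0.8667 = 4.1056 pm

Final energy:
E' = hc/λ' = 1239.842 / 4.1056 = 301.9891 keV

(Intermediate values are shown rounded; full precision is carried through to the final answer.)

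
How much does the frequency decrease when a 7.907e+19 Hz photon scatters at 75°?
2.544e+19 Hz (decrease)

Convert frequency to wavelength (c = 299792458 m/s):
λ₀ = c/f₀ = 299792458/7.907e+19 = 3.7914817e-12 m = 3.7915 pm

Calculate Compton shift:
Δλ = λ_C(1 - cos(75°)) = 1.7983 pm

Final wavelength:
λ' = λ₀ + Δλ = 3.7915 + 1.7983 = 5.5898 pm

Final frequency:
f' = c/λ' = 299792458/5.5898166e-12 = 5.3631895e+19 Hz

Frequency shift (decrease):
Δf = f₀ - f' = 7.907e+19 - 5.3631895e+19 = 2.544e+19 Hz

(Intermediate values are shown rounded; full precision is carried through to the final answer.)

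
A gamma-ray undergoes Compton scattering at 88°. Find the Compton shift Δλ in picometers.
2.3416 pm

Using the Compton scattering formula:
Δλ = λ_C(1 - cos θ)

where λ_C = h/(m_e·c) ≈ 2.4263 pm is the Compton wavelength of an electron.

For θ = 88°:
cos(88°) = 0.0349
1 - cos(88°) = 0.9651

Δλ = 2.4263 × 0.9651
Δλ = 2.3416 pm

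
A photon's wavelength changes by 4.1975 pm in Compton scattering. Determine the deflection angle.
136.89°

From the Compton formula Δλ = λ_C(1 - cos θ), we can solve for θ:

cos θ = 1 - Δλ/λ_C

Given:
- Δλ = 4.1975 pm
- λ_C = h/(m_e·c) ≈ 2.42631024 pm

cos θ = 1 - 4.1975/2.42631024
cos θ = 1 - 1.729993
cos θ = -0.729993

θ = arccos(-0.729993)
θ = 136.89°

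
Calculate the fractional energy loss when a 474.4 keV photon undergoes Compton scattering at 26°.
0.0859 (or 8.59%)

Calculate initial and final photon energies:

Initial: E₀ = 474.4 keV → λ₀ = 2.6135 pm
Compton shift: Δλ = 0.2456 pm
Final wavelength: λ' = 2.8591 pm
Final energy: E' = 433.6549 keV

Fractional energy loss:
(E₀ - E')/E₀ = (474.4000 - 433.6549)/474.4000
= 40.7451/474.4000
= 0.0859
= 8.59%

(Intermediate values are shown rounded; full precision is carried through to the final answer.)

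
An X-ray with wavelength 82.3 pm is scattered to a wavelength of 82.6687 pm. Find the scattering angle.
32.00°

First find the wavelength shift:
Δλ = λ' - λ = 82.6687 - 82.3 = 0.3687 pm

Using Δλ = λ_C(1 - cos θ), with λ_C = h/(m_e·c) ≈ 2.42631024 pm:
cos θ = 1 - Δλ/λ_C
cos θ = 1 - 0.3687/2.42631024
cos θ = 0.848041

θ = arccos(0.848041)
θ = 32.00°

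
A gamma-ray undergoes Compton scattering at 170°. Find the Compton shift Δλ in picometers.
4.8158 pm

Using the Compton scattering formula:
Δλ = λ_C(1 - cos θ)

where λ_C = h/(m_e·c) ≈ 2.4263 pm is the Compton wavelength of an electron.

For θ = 170°:
cos(170°) = -0.9848
1 - cos(170°) = 1.9848

Δλ = 2.4263 × 1.9848
Δλ = 4.8158 pm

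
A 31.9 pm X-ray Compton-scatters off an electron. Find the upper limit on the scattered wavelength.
36.7526 pm (at θ = 180°)

The Compton shift is Δλ = λ_C(1 − cos θ).

Since cos θ ranges from −1 to 1, the factor (1 − cos θ) ranges from 0 to 2; the maximum shift occurs at θ = 180° (backscattering):
Δλ_max = 2λ_C = 2 × 2.4263 pm = 4.8526 pm

Maximum scattered wavelength:
λ'_max = λ₀ + Δλ_max = 31.9 + 4.8526 = 36.7526 pm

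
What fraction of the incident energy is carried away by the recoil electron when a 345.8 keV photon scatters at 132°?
0.5304 (or 53.04%)

Calculate initial and final photon energies:

Initial: E₀ = 345.8 keV → λ₀ = 3.5854 pm
Compton shift: Δλ = 4.0498 pm
Final wavelength: λ' = 7.6353 pm
Final energy: E' = 162.3837 keV

Fractional energy loss:
(E₀ - E')/E₀ = (345.8000 - 162.3837)/345.8000
= 183.4163/345.8000
= 0.5304
= 53.04%

(Intermediate values are shown rounded; full precision is carried through to the final answer.)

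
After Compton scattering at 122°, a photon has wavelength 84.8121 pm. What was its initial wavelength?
81.1000 pm

From λ' = λ + Δλ, we have λ = λ' - Δλ

First calculate the Compton shift:
Δλ = λ_C(1 - cos θ)
Δλ = 2.4263 × (1 - cos(122°))
Δλ = 2.4263 × 1.5299
Δλ = 3.7121 pm

Initial wavelength:
λ = λ' - Δλ
λ = 84.8121 - 3.7121
λ = 81.1000 pm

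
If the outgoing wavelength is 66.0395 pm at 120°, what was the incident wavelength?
62.4000 pm

From λ' = λ + Δλ, we have λ = λ' - Δλ

First calculate the Compton shift:
Δλ = λ_C(1 - cos θ)
Δλ = 2.4263 × (1 - cos(120°))
Δλ = 2.4263 × 1.5000
Δλ = 3.6395 pm

Initial wavelength:
λ = λ' - Δλ
λ = 66.0395 - 3.6395
λ = 62.4000 pm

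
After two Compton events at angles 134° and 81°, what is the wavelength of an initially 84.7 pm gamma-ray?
90.8585 pm

Apply Compton shift twice:

First scattering at θ₁ = 134°:
Δλ₁ = λ_C(1 - cos(134°))
Δλ₁ = 2.4263 × 1.6947
Δλ₁ = 4.1118 pm

After first scattering:
λ₁ = 84.7 + 4.1118 = 88.8118 pm

Second scattering at θ₂ = 81°:
Δλ₂ = λ_C(1 - cos(81°))
Δλ₂ = 2.4263 × 0.8436
Δλ₂ = 2.0468 pm

Final wavelength:
λ₂ = 88.8118 + 2.0468 = 90.8585 pm

Total shift: Δλ_total = 4.1118 + 2.0468 = 6.1585 pm

(Intermediate values are shown rounded; full precision is carried through to the final answer.)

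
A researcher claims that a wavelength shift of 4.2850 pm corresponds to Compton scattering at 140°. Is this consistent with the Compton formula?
Yes, consistent

Calculate the expected shift for θ = 140°:

Δλ_expected = λ_C(1 - cos(140°))
Δλ_expected = 2.4263 × (1 - cos(140°))
Δλ_expected = 2.4263 × 1.7660
Δλ_expected = 4.2850 pm

Given shift: 4.2850 pm
Expected shift: 4.2850 pm
Difference: 0.0000 pm

The values match. This is consistent with Compton scattering at the stated angle.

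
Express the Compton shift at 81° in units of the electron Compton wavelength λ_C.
0.8436 λ_C

The Compton shift formula is:
Δλ = λ_C(1 - cos θ)

Dividing both sides by λ_C:
Δλ/λ_C = 1 - cos θ

For θ = 81°:
Δλ/λ_C = 1 - cos(81°)
Δλ/λ_C = 1 - 0.1564
Δλ/λ_C = 0.8436

This means the shift is 0.8436 × λ_C = 2.0468 pm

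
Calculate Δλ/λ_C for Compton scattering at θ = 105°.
1.2588 λ_C

The Compton shift formula is:
Δλ = λ_C(1 - cos θ)

Dividing both sides by λ_C:
Δλ/λ_C = 1 - cos θ

For θ = 105°:
Δλ/λ_C = 1 - cos(105°)
Δλ/λ_C = 1 - -0.2588
Δλ/λ_C = 1.2588

This means the shift is 1.2588 × λ_C = 3.0543 pm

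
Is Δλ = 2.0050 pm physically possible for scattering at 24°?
No, inconsistent

Calculate the expected shift for θ = 24°:

Δλ_expected = λ_C(1 - cos(24°))
Δλ_expected = 2.4263 × (1 - cos(24°))
Δλ_expected = 2.4263 × 0.0865
Δλ_expected = 0.2098 pm

Given shift: 2.0050 pm
Expected shift: 0.2098 pm
Difference: 1.7952 pm

The values do not match. The given shift corresponds to θ ≈ 80.0°, not 24°.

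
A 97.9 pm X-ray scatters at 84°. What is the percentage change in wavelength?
2.2193%

Calculate the Compton shift:
Δλ = λ_C(1 - cos(84°))
Δλ = 2.4263 × (1 - cos(84°))
Δλ = 2.4263 × 0.8955
Δλ = 2.1727 pm

Percentage change:
(Δλ/λ₀) × 100 = (2.1727/97.9) × 100
= 2.2193%

(Intermediate values are shown rounded; full precision is carried through to the final answer.)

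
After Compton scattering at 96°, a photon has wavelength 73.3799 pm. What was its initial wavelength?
70.7000 pm

From λ' = λ + Δλ, we have λ = λ' - Δλ

First calculate the Compton shift:
Δλ = λ_C(1 - cos θ)
Δλ = 2.4263 × (1 - cos(96°))
Δλ = 2.4263 × 1.1045
Δλ = 2.6799 pm

Initial wavelength:
λ = λ' - Δλ
λ = 73.3799 - 2.6799
λ = 70.7000 pm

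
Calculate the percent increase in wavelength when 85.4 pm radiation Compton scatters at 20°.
0.1713%

Calculate the Compton shift:
Δλ = λ_C(1 - cos(20°))
Δλ = 2.4263 × (1 - cos(20°))
Δλ = 2.4263 × 0.0603
Δλ = 0.1463 pm

Percentage change:
(Δλ/λ₀) × 100 = (0.1463/85.4) × 100
= 0.1713%

(Intermediate values are shown rounded; full precision is carried through to the final answer.)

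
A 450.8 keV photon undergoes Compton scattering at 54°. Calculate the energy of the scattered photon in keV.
330.5826 keV

First convert energy to wavelength:
λ = hc/E, with hc ≈ 1239.842 keV·pm (i.e. 1239.842 eV·nm)

For E = 450.8 keV = 450800 eV:
λ = 1239.842 keV·pm / 450.8 keV
λ = 2.7503 pm

Calculate the Compton shift:
Δλ = λ_C(1 - cos(54°)) = 2.4263 × 0.4122
Δλ = 1.0002 pm

Final wavelength:
λ' = 2.7503 + 1.0002 = 3.7505 pm

Final energy:
E' = hc/λ' = 1239.842 / 3.7505 = 330.5826 keV

(Intermediate values are shown rounded; full precision is carried through to the final answer.)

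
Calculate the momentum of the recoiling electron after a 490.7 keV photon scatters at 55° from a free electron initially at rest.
2.1775e-22 kg·m/s

The electron is initially at rest, so by conservation of momentum:
p⃗_e = p⃗₀ − p⃗'  (incident photon momentum minus scattered photon momentum)

Photon momentum magnitudes (p = h/λ = E/c):
λ₀ = hc/E₀ = 2.5267 pm → p₀ = h/λ₀ = 2.6224e-22 kg·m/s
Δλ = λ_C(1 − cos 55°) = 1.0346 pm
λ' = 3.5613 pm → p' = h/λ' = 1.8606e-22 kg·m/s

The scattered photon makes angle θ = 55° with the incident direction, so by the law of cosines:
|p⃗_e|² = p₀² + p'² − 2p₀p'cos θ
|p⃗_e|² = (2.6224e-22)² + (1.8606e-22)² − 2·2.6224e-22·1.8606e-22·cos(55°)
|p⃗_e| = 2.1775e-22 kg·m/s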